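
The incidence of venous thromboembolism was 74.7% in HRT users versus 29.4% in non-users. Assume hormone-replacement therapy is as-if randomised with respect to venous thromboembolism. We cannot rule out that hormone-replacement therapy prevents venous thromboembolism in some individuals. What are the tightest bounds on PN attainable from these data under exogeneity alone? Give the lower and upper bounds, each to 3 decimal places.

p₁ = 0.747, p₀ = 0.294.
Under exogeneity alone the bounds on PN are max{0,(p₁−p₀)/p₁} ≤ PN ≤ min{1,(1−p₀)/p₁}.
  lower = (p₁ − p₀)/p₁ = 0.453 / 0.747 ≈ 0.6064
  upper = min{1, (1 − p₀)/p₁} = 0.706 / 0.747 ≈ 0.9451

0.606 ≤ PN ≤ 0.945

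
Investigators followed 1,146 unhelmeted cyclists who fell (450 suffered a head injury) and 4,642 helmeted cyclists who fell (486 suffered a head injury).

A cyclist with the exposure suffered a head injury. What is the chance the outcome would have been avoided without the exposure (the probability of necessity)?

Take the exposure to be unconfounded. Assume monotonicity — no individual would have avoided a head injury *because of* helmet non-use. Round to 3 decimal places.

PN ≈ 0.733

p₁ = P(outcome | exposed) = 450/1146 = 0.39267
p₀ = P(outcome | unexposed) = 486/4642 = 0.1047
Under exogeneity and monotonicity, PN = (p₁ − p₀) / p₁.
PN = (0.39267 − 0.1047) / 0.39267 = 0.28797 / 0.39267 ≈ 0.7334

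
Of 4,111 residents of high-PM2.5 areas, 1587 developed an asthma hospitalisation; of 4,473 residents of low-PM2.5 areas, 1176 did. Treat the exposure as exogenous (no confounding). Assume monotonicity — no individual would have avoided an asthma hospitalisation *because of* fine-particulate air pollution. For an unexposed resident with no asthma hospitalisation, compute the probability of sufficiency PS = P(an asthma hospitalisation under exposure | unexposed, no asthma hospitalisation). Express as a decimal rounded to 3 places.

PS ≈ 0.167

p₁ = P(outcome | exposed) = 1587/4111 = 0.38604
p₀ = P(outcome | unexposed) = 1176/4473 = 0.26291
Under exogeneity and monotonicity, PS = (p₁ − p₀) / (1 − p₀).
PS = (0.38604 − 0.26291) / (1 − 0.26291) = 0.12313 / 0.73709 ≈ 0.1670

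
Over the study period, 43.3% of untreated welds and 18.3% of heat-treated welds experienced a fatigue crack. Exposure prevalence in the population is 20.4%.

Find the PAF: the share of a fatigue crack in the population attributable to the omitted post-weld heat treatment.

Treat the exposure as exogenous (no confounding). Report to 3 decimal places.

p₁ = 0.433, p₀ = 0.183.
Overall risk P(Y=1) = π·p₁ + (1−π)·p₀ = 0.204×0.433 + 0.796×0.183 = 0.234.
Under exogeneity, PAF = [P(Y=1) − p₀] / P(Y=1).
PAF = (0.234 − 0.183) / 0.234 ≈ 0.2179

PAF ≈ 0.218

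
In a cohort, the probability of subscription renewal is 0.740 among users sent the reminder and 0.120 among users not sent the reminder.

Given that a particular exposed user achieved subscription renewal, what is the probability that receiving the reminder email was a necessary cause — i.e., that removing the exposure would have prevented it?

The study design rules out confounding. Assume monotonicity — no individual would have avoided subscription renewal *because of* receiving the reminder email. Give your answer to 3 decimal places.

PN ≈ 0.838

Let p₁ = 0.74, p₀ = 0.12.
Under exogeneity and monotonicity, PN = (p₁ − p₀) / p₁.
PN = (0.74 − 0.12) / 0.74 = 0.62 / 0.74 ≈ 0.8378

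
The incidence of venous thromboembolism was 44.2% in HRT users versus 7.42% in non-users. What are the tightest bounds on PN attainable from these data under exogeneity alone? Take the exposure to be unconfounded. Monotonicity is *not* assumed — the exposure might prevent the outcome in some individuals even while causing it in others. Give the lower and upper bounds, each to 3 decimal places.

p₁ = 0.442, p₀ = 0.0742.
Under exogeneity alone the bounds on PN are max{0,(p₁−p₀)/p₁} ≤ PN ≤ min{1,(1−p₀)/p₁}.
  lower = (p₁ − p₀)/p₁ = 0.3678 / 0.442 ≈ 0.8321
  upper = min{1, (1 − p₀)/p₁} = 0.9258 / 0.442 ≈ 2.0946 → capped at 1

0.832 ≤ PN ≤ 1.000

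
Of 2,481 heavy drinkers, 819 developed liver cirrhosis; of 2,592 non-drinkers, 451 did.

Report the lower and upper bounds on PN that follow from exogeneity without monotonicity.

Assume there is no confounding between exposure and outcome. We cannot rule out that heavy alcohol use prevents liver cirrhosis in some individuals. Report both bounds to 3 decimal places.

0.473 ≤ PN ≤ 1.000

p₁ = P(outcome | exposed) = 819/2481 = 0.33011
p₀ = P(outcome | unexposed) = 451/2592 = 0.174
Under exogeneity alone the bounds on PN are max{0,(p₁−p₀)/p₁} ≤ PN ≤ min{1,(1−p₀)/p₁}.
  lower = (p₁ − p₀)/p₁ = 0.15611 / 0.33011 ≈ 0.4729
  upper = min{1, (1 − p₀)/p₁} = 0.826 / 0.33011 ≈ 2.5022 → capped at 1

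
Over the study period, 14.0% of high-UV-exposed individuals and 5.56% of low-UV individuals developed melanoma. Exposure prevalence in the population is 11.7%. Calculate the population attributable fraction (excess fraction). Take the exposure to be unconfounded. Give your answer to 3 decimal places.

PAF ≈ 0.151

p₁ = 0.14, p₀ = 0.0556.
Overall risk P(Y=1) = π·p₁ + (1−π)·p₀ = 0.117×0.14 + 0.883×0.0556 = 0.065475.
Under exogeneity, PAF = [P(Y=1) − p₀] / P(Y=1).
PAF = (0.065475 − 0.0556) / 0.065475 ≈ 0.1508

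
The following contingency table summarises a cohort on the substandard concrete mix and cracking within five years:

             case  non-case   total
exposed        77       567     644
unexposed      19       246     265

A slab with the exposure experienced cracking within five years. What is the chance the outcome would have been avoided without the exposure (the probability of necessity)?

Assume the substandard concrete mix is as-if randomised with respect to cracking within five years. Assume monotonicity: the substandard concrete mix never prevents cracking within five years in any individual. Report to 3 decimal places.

p₁ = P(outcome | exposed) = 77/644 = 0.11957
p₀ = P(outcome | unexposed) = 19/265 = 0.071698
Under exogeneity and monotonicity, PN = (p₁ − p₀) / p₁.
PN = (0.11957 − 0.071698) / 0.11957 = 0.047867 / 0.11957 ≈ 0.4003

PN ≈ 0.400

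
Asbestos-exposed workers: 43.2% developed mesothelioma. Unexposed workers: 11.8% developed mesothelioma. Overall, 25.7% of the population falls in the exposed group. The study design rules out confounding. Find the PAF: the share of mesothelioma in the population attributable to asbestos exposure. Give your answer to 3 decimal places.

p₁ = 0.432, p₀ = 0.118.
Overall risk P(Y=1) = π·p₁ + (1−π)·p₀ = 0.257×0.432 + 0.743×0.118 = 0.1987.
Under exogeneity, PAF = [P(Y=1) − p₀] / P(Y=1).
PAF = (0.1987 − 0.118) / 0.1987 ≈ 0.4061

PAF ≈ 0.406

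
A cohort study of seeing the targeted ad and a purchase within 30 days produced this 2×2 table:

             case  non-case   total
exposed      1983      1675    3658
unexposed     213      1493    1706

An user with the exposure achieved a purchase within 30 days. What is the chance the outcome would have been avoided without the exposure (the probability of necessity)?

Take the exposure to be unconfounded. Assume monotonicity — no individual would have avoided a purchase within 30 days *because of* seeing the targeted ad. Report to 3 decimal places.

PN ≈ 0.770

p₁ = P(outcome | exposed) = 1983/3658 = 0.5421
p₀ = P(outcome | unexposed) = 213/1706 = 0.12485
Under exogeneity and monotonicity, PN = (p₁ − p₀)/p₁.
PN = (0.5421 − 0.12485) / 0.5421 ≈ 0.7697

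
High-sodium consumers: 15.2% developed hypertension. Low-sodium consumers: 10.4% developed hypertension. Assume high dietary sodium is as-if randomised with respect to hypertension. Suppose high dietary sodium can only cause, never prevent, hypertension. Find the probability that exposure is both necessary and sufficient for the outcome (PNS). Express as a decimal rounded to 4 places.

p₁ = 0.152, p₀ = 0.104.
Under exogeneity and monotonicity, PNS = p₁ − p₀.
PNS = 0.152 − 0.104 = 0.048

PNS ≈ 0.0480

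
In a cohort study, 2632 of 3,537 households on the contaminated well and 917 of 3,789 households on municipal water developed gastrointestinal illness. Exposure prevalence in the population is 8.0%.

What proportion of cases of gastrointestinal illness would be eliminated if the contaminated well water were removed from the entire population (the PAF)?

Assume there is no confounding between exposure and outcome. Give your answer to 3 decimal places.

p₁ = P(outcome | exposed) = 2632/3537 = 0.74413
p₀ = P(outcome | unexposed) = 917/3789 = 0.24202
Overall risk P(Y=1) = π·p₁ + (1−π)·p₀ = 0.08×0.74413 + 0.92×0.24202 = 0.28219.
Under exogeneity, PAF = [P(Y=1) − p₀] / P(Y=1).
PAF = (0.28219 − 0.24202) / 0.28219 ≈ 0.1424

PAF ≈ 0.142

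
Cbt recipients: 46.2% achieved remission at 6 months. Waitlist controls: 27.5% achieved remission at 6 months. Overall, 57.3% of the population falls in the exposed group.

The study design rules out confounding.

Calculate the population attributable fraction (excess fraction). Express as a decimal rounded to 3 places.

p₁ = 0.462, p₀ = 0.275.
Overall risk P(Y=1) = π·p₁ + (1−π)·p₀ = 0.573×0.462 + 0.427×0.275 = 0.38215.
Under exogeneity, PAF = [P(Y=1) − p₀] / P(Y=1).
PAF = (0.38215 − 0.275) / 0.38215 ≈ 0.2804

PAF ≈ 0.280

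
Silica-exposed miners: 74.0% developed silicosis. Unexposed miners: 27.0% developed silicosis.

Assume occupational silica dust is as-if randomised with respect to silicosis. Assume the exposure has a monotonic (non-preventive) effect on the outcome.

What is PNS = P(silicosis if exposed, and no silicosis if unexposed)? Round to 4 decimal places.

PNS ≈ 0.4700

p₁ = 0.74, p₀ = 0.27.
Under exogeneity and monotonicity, PNS = p₁ − p₀.
PNS = 0.74 − 0.27 = 0.47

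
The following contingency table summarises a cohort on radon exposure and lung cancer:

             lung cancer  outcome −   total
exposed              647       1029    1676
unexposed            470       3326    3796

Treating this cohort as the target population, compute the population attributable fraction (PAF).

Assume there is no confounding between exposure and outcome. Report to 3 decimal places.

PAF ≈ 0.393

p₁ = P(outcome | exposed) = 647/1676 = 0.38604
p₀ = P(outcome | unexposed) = 470/3796 = 0.12381
Exposure prevalence π = 1676/5472 = 0.30629; overall risk P(Y=1) = 0.20413.
Under exogeneity, PAF = [P(Y=1) − p₀]/P(Y=1).
PAF = (0.20413 − 0.12381) / 0.20413 ≈ 0.3935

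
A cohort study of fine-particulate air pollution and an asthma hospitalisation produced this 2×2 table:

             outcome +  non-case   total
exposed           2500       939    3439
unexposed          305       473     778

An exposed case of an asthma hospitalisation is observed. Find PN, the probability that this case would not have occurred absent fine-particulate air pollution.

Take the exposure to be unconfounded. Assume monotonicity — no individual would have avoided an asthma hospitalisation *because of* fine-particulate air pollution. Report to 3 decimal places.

PN ≈ 0.461

p₁ = P(outcome | exposed) = 2500/3439 = 0.72696
p₀ = P(outcome | unexposed) = 305/778 = 0.39203
Under exogeneity and monotonicity, PN = (p₁ − p₀) / p₁.
PN = (0.72696 − 0.39203) / 0.72696 = 0.33492 / 0.72696 ≈ 0.4607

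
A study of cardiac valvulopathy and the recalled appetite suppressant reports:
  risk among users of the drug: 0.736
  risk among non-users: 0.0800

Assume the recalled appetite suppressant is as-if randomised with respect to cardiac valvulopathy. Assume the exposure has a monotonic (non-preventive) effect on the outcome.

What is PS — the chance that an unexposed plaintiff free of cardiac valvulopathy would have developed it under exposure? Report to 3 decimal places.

Let p₁ = 0.736, p₀ = 0.08.
Under exogeneity and monotonicity, PS = (p₁ − p₀) / (1 − p₀).
PS = (0.736 − 0.08) / (1 − 0.08) = 0.656 / 0.92 ≈ 0.7130

PS ≈ 0.713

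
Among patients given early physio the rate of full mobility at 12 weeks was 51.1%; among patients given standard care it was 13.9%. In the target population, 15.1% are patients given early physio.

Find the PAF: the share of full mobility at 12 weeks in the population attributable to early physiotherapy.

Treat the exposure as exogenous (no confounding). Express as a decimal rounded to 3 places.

p₁ = 0.511, p₀ = 0.139.
Overall risk P(Y=1) = π·p₁ + (1−π)·p₀ = 0.151×0.511 + 0.849×0.139 = 0.19517.
Under exogeneity, PAF = [P(Y=1) − p₀] / P(Y=1).
PAF = (0.19517 − 0.139) / 0.19517 ≈ 0.2878

PAF ≈ 0.288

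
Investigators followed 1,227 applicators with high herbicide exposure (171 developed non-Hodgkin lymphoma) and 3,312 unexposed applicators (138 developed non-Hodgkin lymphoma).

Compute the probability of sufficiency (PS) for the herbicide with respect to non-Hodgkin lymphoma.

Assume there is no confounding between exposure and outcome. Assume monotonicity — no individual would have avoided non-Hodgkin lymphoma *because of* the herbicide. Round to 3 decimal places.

PS ≈ 0.102

p₁ = P(outcome | exposed) = 171/1227 = 0.13936
p₀ = P(outcome | unexposed) = 138/3312 = 0.041667
Under exogeneity and monotonicity, PS = (p₁ − p₀) / (1 − p₀).
PS = (0.13936 − 0.041667) / (1 − 0.041667) = 0.097698 / 0.95833 ≈ 0.1019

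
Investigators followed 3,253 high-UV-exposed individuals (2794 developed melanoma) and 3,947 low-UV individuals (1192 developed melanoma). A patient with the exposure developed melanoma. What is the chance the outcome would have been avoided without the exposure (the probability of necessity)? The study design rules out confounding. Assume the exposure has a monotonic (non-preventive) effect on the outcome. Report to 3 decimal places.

PN ≈ 0.648

p₁ = P(outcome | exposed) = 2794/3253 = 0.8589
p₀ = P(outcome | unexposed) = 1192/3947 = 0.302
Under exogeneity and monotonicity, PN = (p₁ − p₀) / p₁.
PN = (0.8589 − 0.302) / 0.8589 = 0.5569 / 0.8589 ≈ 0.6484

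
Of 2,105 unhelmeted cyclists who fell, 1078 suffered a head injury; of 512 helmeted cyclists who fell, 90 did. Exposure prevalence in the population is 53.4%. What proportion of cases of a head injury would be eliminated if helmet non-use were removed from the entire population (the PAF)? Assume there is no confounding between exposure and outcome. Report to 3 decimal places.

p₁ = P(outcome | exposed) = 1078/2105 = 0.51211
p₀ = P(outcome | unexposed) = 90/512 = 0.17578
Overall risk P(Y=1) = π·p₁ + (1−π)·p₀ = 0.534×0.51211 + 0.466×0.17578 = 0.35538.
Under exogeneity, PAF = [P(Y=1) − p₀] / P(Y=1).
PAF = (0.35538 − 0.17578) / 0.35538 ≈ 0.5054

PAF ≈ 0.505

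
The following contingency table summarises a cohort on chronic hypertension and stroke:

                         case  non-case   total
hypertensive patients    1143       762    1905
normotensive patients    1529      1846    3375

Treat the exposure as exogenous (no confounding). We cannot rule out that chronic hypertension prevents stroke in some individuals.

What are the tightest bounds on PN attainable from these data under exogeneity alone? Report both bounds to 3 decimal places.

p₁ = P(outcome | exposed) = 1143/1905 = 0.6
p₀ = P(outcome | unexposed) = 1529/3375 = 0.45304
Under exogeneity alone the bounds on PN are max{0,(p₁−p₀)/p₁} ≤ PN ≤ min{1,(1−p₀)/p₁}.
  lower = (p₁ − p₀)/p₁ = 0.14696 / 0.6 ≈ 0.2449
  upper = min{1, (1 − p₀)/p₁} = 0.54696 / 0.6 ≈ 0.9116

0.245 ≤ PN ≤ 0.912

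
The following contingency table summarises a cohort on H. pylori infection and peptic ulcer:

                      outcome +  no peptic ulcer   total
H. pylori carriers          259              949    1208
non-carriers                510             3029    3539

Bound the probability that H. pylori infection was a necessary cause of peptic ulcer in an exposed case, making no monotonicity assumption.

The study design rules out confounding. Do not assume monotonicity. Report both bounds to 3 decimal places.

0.328 ≤ PN ≤ 1.000

p₁ = P(outcome | exposed) = 259/1208 = 0.2144
p₀ = P(outcome | unexposed) = 510/3539 = 0.14411
Under exogeneity alone the bounds on PN are max{0,(p₁−p₀)/p₁} ≤ PN ≤ min{1,(1−p₀)/p₁}.
  lower = (p₁ − p₀)/p₁ = 0.070295 / 0.2144 ≈ 0.3279
  upper = min{1, (1 − p₀)/p₁} = 0.85589 / 0.2144 ≈ 3.9920 → capped at 1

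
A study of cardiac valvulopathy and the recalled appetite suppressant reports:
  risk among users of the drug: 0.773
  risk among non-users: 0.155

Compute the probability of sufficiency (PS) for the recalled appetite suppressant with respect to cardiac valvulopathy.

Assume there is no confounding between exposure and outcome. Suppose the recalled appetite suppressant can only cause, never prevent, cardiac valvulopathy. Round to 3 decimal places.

PS ≈ 0.731

Let p₁ = 0.773, p₀ = 0.155.
Under exogeneity and monotonicity, PS = (p₁ − p₀) / (1 − p₀).
PS = (0.773 − 0.155) / (1 − 0.155) = 0.618 / 0.845 ≈ 0.7314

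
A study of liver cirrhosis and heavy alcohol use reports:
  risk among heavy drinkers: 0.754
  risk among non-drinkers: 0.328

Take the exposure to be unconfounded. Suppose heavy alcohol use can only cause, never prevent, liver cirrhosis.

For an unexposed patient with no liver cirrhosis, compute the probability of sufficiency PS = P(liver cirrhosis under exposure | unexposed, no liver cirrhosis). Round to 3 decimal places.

PS ≈ 0.634

Let p₁ = 0.754, p₀ = 0.328.
Under exogeneity and monotonicity, PS = (p₁ − p₀) / (1 − p₀).
PS = (0.754 − 0.328) / (1 − 0.328) = 0.426 / 0.672 ≈ 0.6339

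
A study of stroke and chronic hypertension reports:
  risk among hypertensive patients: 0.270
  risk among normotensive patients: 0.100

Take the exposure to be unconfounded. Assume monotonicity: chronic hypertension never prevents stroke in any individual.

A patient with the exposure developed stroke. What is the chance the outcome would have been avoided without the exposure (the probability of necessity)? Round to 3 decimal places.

Let p₁ = 0.27, p₀ = 0.1.
Under exogeneity and monotonicity, PN = (p₁ − p₀) / p₁.
PN = (0.27 − 0.1) / 0.27 = 0.17 / 0.27 ≈ 0.6296

PN ≈ 0.630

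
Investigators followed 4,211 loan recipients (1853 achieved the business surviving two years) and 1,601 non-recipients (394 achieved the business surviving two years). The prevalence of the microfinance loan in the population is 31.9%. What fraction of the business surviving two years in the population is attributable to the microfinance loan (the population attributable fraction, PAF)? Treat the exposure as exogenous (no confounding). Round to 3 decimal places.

PAF ≈ 0.201

p₁ = P(outcome | exposed) = 1853/4211 = 0.44004
p₀ = P(outcome | unexposed) = 394/1601 = 0.2461
Overall risk P(Y=1) = π·p₁ + (1−π)·p₀ = 0.319×0.44004 + 0.681×0.2461 = 0.30796.
Under exogeneity, PAF = [P(Y=1) − p₀] / P(Y=1).
PAF = (0.30796 − 0.2461) / 0.30796 ≈ 0.2009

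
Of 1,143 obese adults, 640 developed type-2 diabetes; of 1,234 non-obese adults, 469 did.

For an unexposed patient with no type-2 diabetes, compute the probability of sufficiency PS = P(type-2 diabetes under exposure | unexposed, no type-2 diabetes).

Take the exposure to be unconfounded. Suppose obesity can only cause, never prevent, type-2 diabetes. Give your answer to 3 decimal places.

PS ≈ 0.290

p₁ = P(outcome | exposed) = 640/1143 = 0.55993
p₀ = P(outcome | unexposed) = 469/1234 = 0.38006
Under exogeneity and monotonicity, PS = (p₁ − p₀) / (1 − p₀).
PS = (0.55993 − 0.38006) / (1 − 0.38006) = 0.17987 / 0.61994 ≈ 0.2901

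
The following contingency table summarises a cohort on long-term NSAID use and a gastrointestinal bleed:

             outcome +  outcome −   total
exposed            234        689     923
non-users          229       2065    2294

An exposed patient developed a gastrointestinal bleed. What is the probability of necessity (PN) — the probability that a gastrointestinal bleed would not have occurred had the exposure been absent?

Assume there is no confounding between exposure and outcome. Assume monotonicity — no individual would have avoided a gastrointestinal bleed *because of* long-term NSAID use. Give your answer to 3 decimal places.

PN ≈ 0.606

p₁ = P(outcome | exposed) = 234/923 = 0.25352
p₀ = P(outcome | unexposed) = 229/2294 = 0.099826
Under exogeneity and monotonicity, PN = (p₁ − p₀)/p₁.
PN = (0.25352 − 0.099826) / 0.25352 ≈ 0.6062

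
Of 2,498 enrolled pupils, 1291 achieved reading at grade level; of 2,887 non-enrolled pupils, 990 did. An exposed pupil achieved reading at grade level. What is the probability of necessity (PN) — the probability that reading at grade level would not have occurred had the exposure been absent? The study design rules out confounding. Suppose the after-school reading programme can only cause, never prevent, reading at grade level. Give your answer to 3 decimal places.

p₁ = P(outcome | exposed) = 1291/2498 = 0.51681
p₀ = P(outcome | unexposed) = 990/2887 = 0.34292
Under exogeneity and monotonicity, PN = (p₁ − p₀) / p₁.
PN = (0.51681 − 0.34292) / 0.51681 = 0.1739 / 0.51681 ≈ 0.3365

PN ≈ 0.336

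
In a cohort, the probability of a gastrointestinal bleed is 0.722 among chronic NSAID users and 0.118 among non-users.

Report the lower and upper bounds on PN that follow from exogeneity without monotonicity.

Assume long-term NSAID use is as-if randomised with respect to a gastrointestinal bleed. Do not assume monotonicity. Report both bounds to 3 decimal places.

Let p₁ = 0.722, p₀ = 0.118.
Under exogeneity alone the bounds on PN are max{0,(p₁−p₀)/p₁} ≤ PN ≤ min{1,(1−p₀)/p₁}.
  lower = (p₁ − p₀)/p₁ = 0.604 / 0.722 ≈ 0.8366
  upper = min{1, (1 − p₀)/p₁} = 0.882 / 0.722 ≈ 1.2216 → capped at 1

0.837 ≤ PN ≤ 1.000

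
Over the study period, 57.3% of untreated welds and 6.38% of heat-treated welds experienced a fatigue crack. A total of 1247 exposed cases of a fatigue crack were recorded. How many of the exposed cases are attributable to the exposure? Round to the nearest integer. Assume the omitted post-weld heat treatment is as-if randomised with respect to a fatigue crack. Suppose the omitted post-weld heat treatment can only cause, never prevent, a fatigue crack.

p₁ = 0.573, p₀ = 0.0638.
PN = (p₁ − p₀)/p₁ = (0.573 − 0.0638) / 0.573 ≈ 0.88866.
Attributable cases ≈ PN × (exposed cases) = 0.88866 × 1247 ≈ 1108.15.

about 1108 cases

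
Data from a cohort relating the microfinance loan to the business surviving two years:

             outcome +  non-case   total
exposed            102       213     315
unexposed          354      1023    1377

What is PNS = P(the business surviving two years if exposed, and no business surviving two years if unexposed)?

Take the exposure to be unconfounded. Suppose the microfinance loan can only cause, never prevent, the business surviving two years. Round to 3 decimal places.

p₁ = P(outcome | exposed) = 102/315 = 0.32381
p₀ = P(outcome | unexposed) = 354/1377 = 0.25708
Under exogeneity and monotonicity, PNS = p₁ − p₀.
PNS = 0.32381 − 0.25708 = 0.066729

PNS ≈ 0.067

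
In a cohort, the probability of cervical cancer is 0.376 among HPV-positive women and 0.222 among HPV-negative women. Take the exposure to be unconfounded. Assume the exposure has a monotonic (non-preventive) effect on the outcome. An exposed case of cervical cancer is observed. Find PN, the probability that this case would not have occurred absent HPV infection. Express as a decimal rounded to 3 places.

PN ≈ 0.410

Let p₁ = 0.376, p₀ = 0.222.
Under exogeneity and monotonicity, PN = (p₁ − p₀) / p₁.
PN = (0.376 − 0.222) / 0.376 = 0.154 / 0.376 ≈ 0.4096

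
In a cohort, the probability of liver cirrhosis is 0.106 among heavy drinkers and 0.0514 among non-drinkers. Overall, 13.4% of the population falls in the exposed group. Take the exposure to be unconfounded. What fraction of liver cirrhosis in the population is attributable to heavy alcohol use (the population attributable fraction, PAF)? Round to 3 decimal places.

PAF ≈ 0.125

Let p₁ = 0.106, p₀ = 0.0514.
Overall risk P(Y=1) = π·p₁ + (1−π)·p₀ = 0.134×0.106 + 0.866×0.0514 = 0.058716.
Under exogeneity, PAF = [P(Y=1) − p₀] / P(Y=1).
PAF = (0.058716 − 0.0514) / 0.058716 ≈ 0.1246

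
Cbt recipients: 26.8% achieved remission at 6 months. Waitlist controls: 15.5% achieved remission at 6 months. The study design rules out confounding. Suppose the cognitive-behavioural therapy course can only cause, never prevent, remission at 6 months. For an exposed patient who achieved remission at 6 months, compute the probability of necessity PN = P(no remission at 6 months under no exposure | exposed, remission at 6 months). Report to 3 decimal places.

PN ≈ 0.422

p₁ = 0.268, p₀ = 0.155.
Under exogeneity and monotonicity, PN = (p₁ − p₀) / p₁.
PN = (0.268 − 0.155) / 0.268 = 0.113 / 0.268 ≈ 0.4216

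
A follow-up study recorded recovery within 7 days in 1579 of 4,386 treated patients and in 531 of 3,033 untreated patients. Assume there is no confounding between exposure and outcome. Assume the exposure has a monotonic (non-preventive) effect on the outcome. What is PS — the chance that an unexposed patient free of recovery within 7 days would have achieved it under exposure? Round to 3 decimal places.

p₁ = P(outcome | exposed) = 1579/4386 = 0.36001
p₀ = P(outcome | unexposed) = 531/3033 = 0.17507
Under exogeneity and monotonicity, PS = (p₁ − p₀) / (1 − p₀).
PS = (0.36001 − 0.17507) / (1 − 0.17507) = 0.18493 / 0.82493 ≈ 0.2242

PS ≈ 0.224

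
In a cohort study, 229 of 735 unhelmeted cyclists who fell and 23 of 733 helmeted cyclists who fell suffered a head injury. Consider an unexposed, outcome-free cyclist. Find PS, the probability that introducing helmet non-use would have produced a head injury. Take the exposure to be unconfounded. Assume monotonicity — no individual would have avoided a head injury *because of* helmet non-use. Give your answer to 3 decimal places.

PS ≈ 0.289

p₁ = P(outcome | exposed) = 229/735 = 0.31156
p₀ = P(outcome | unexposed) = 23/733 = 0.031378
Under exogeneity and monotonicity, PS = (p₁ − p₀) / (1 − p₀).
PS = (0.31156 − 0.031378) / (1 − 0.031378) = 0.28019 / 0.96862 ≈ 0.2893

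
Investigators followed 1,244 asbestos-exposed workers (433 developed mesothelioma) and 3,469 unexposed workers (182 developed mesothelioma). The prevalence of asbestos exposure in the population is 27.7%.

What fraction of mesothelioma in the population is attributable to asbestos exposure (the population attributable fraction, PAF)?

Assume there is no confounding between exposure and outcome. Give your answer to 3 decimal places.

p₁ = P(outcome | exposed) = 433/1244 = 0.34807
p₀ = P(outcome | unexposed) = 182/3469 = 0.052465
Overall risk P(Y=1) = π·p₁ + (1−π)·p₀ = 0.277×0.34807 + 0.723×0.052465 = 0.13435.
Under exogeneity, PAF = [P(Y=1) − p₀] / P(Y=1).
PAF = (0.13435 − 0.052465) / 0.13435 ≈ 0.6095

PAF ≈ 0.609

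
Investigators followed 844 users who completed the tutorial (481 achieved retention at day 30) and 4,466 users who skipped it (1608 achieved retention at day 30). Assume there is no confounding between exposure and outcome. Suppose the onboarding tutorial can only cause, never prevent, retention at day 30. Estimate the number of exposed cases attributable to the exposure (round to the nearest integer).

p₁ = P(outcome | exposed) = 481/844 = 0.56991
p₀ = P(outcome | unexposed) = 1608/4466 = 0.36005
PN = (p₁ − p₀)/p₁ = (0.56991 − 0.36005) / 0.56991 ≈ 0.36822.
Attributable cases ≈ PN × (exposed cases) = 0.36822 × 481 ≈ 177.11.

about 177 cases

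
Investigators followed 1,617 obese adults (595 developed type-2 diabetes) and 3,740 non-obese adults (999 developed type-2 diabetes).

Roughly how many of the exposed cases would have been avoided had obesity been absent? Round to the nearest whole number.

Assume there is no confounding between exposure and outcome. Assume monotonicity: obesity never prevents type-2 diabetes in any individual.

p₁ = P(outcome | exposed) = 595/1617 = 0.36797
p₀ = P(outcome | unexposed) = 999/3740 = 0.26711
PN = (p₁ − p₀)/p₁ = (0.36797 − 0.26711) / 0.36797 ≈ 0.27408.
Attributable cases ≈ PN × (exposed cases) = 0.27408 × 595 ≈ 163.08.

about 163 cases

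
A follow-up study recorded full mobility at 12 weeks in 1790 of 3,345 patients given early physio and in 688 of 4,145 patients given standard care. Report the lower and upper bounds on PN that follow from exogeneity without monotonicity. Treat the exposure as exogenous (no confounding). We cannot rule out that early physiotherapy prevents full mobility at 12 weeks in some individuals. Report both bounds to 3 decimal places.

p₁ = P(outcome | exposed) = 1790/3345 = 0.53513
p₀ = P(outcome | unexposed) = 688/4145 = 0.16598
Under exogeneity alone the bounds on PN are max{0,(p₁−p₀)/p₁} ≤ PN ≤ min{1,(1−p₀)/p₁}.
  lower = (p₁ − p₀)/p₁ = 0.36914 / 0.53513 ≈ 0.6898
  upper = min{1, (1 − p₀)/p₁} = 0.83402 / 0.53513 ≈ 1.5585 → capped at 1

0.690 ≤ PN ≤ 1.000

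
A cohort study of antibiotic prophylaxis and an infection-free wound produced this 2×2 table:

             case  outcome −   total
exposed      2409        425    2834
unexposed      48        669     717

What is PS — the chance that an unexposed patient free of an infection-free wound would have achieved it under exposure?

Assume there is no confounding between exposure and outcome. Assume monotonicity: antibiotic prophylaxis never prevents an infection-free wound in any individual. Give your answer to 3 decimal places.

p₁ = P(outcome | exposed) = 2409/2834 = 0.85004
p₀ = P(outcome | unexposed) = 48/717 = 0.066946
Under exogeneity and monotonicity, PS = (p₁ − p₀)/(1 − p₀).
PS = (0.85004 − 0.066946) / 0.93305 ≈ 0.8393

PS ≈ 0.839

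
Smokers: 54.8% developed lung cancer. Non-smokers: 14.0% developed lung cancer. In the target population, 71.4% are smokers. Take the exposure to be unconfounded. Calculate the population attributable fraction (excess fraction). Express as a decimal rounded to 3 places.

PAF ≈ 0.675

p₁ = 0.548, p₀ = 0.14.
Overall risk P(Y=1) = π·p₁ + (1−π)·p₀ = 0.714×0.548 + 0.286×0.14 = 0.43131.
Under exogeneity, PAF = [P(Y=1) − p₀] / P(Y=1).
PAF = (0.43131 − 0.14) / 0.43131 ≈ 0.6754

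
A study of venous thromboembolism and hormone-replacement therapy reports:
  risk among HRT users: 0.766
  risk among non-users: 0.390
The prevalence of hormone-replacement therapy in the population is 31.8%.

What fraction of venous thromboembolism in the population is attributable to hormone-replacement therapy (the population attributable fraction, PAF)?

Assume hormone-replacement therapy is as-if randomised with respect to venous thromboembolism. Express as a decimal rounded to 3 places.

PAF ≈ 0.235

Let p₁ = 0.766, p₀ = 0.39.
Overall risk P(Y=1) = π·p₁ + (1−π)·p₀ = 0.318×0.766 + 0.682×0.39 = 0.50957.
Under exogeneity, PAF = [P(Y=1) − p₀] / P(Y=1).
PAF = (0.50957 − 0.39) / 0.50957 ≈ 0.2346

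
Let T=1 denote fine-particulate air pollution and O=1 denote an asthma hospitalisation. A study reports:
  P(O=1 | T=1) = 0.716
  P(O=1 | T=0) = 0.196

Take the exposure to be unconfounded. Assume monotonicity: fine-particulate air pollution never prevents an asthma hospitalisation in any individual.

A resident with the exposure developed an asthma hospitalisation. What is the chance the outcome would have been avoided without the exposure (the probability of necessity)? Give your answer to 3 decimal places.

PN ≈ 0.726

Let p₁ = 0.716, p₀ = 0.196.
Under exogeneity and monotonicity, PN = (p₁ − p₀) / p₁.
PN = (0.716 − 0.196) / 0.716 = 0.52 / 0.716 ≈ 0.7263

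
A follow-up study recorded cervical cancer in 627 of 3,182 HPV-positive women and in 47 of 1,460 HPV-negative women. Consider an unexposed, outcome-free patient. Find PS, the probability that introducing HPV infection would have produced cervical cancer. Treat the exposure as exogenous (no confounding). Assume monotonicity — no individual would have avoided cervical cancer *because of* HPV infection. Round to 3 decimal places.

PS ≈ 0.170

p₁ = P(outcome | exposed) = 627/3182 = 0.19705
p₀ = P(outcome | unexposed) = 47/1460 = 0.032192
Under exogeneity and monotonicity, PS = (p₁ − p₀) / (1 − p₀).
PS = (0.19705 − 0.032192) / (1 − 0.032192) = 0.16485 / 0.96781 ≈ 0.1703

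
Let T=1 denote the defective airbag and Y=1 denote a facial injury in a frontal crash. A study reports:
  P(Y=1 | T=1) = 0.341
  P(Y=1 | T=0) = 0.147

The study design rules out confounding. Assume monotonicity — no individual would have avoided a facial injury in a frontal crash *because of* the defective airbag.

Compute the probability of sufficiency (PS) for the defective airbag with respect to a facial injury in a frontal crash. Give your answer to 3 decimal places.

Let p₁ = 0.341, p₀ = 0.147.
Under exogeneity and monotonicity, PS = (p₁ − p₀) / (1 − p₀).
PS = (0.341 − 0.147) / (1 − 0.147) = 0.194 / 0.853 ≈ 0.2274

PS ≈ 0.227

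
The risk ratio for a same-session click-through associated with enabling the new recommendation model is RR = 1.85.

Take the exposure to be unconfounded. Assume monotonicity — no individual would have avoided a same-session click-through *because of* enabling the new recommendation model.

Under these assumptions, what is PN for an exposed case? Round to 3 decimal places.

Under exogeneity and monotonicity, PN = (RR − 1) / RR = 1 − 1/RR.
PN = (1.85 − 1) / 1.85 = 0.85 / 1.85 ≈ 0.4595

PN ≈ 0.459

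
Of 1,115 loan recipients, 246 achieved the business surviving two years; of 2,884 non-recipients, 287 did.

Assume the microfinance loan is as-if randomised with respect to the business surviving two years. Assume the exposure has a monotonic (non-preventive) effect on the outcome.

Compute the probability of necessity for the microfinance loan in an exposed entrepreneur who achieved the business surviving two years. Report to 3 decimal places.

p₁ = P(outcome | exposed) = 246/1115 = 0.22063
p₀ = P(outcome | unexposed) = 287/2884 = 0.099515
Under exogeneity and monotonicity, PN = (p₁ − p₀) / p₁.
PN = (0.22063 − 0.099515) / 0.22063 = 0.12111 / 0.22063 ≈ 0.5489

PN ≈ 0.549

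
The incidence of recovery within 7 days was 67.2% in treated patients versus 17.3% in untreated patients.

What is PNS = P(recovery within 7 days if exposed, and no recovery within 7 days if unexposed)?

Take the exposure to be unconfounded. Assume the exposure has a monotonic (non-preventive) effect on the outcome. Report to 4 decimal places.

PNS ≈ 0.4990

p₁ = 0.672, p₀ = 0.173.
Under exogeneity and monotonicity, PNS = p₁ − p₀.
PNS = 0.672 − 0.173 = 0.499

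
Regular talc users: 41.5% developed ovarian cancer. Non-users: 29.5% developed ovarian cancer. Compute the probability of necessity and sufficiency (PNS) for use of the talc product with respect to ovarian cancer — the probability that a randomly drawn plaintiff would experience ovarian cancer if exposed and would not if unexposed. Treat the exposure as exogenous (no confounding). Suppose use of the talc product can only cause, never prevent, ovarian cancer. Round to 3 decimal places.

PNS ≈ 0.120

p₁ = 0.415, p₀ = 0.295.
Under exogeneity and monotonicity, PNS = p₁ − p₀.
PNS = 0.415 − 0.295 = 0.12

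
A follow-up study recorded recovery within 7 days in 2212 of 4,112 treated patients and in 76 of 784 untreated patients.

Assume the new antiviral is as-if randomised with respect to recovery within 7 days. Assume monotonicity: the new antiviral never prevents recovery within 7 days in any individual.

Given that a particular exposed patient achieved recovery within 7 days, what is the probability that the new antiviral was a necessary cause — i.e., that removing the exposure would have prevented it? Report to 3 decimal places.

p₁ = P(outcome | exposed) = 2212/4112 = 0.53794
p₀ = P(outcome | unexposed) = 76/784 = 0.096939
Under exogeneity and monotonicity, PN = (p₁ − p₀) / p₁.
PN = (0.53794 − 0.096939) / 0.53794 = 0.441 / 0.53794 ≈ 0.8198

PN ≈ 0.820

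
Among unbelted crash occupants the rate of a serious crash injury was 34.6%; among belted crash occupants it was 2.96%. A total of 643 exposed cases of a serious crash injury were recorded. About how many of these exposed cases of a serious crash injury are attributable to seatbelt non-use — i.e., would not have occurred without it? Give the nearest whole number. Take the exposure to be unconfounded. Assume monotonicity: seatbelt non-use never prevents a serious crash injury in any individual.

about 588 cases

p₁ = 0.346, p₀ = 0.0296.
PN = (p₁ − p₀)/p₁ = (0.346 − 0.0296) / 0.346 ≈ 0.91445.
Attributable cases ≈ PN × (exposed cases) = 0.91445 × 643 ≈ 587.99.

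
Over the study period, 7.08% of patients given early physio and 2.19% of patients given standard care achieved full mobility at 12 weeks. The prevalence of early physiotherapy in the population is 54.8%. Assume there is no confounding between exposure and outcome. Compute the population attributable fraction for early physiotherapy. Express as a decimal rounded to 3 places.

PAF ≈ 0.550

p₁ = 0.0708, p₀ = 0.0219.
Overall risk P(Y=1) = π·p₁ + (1−π)·p₀ = 0.548×0.0708 + 0.452×0.0219 = 0.048697.
Under exogeneity, PAF = [P(Y=1) − p₀] / P(Y=1).
PAF = (0.048697 − 0.0219) / 0.048697 ≈ 0.5503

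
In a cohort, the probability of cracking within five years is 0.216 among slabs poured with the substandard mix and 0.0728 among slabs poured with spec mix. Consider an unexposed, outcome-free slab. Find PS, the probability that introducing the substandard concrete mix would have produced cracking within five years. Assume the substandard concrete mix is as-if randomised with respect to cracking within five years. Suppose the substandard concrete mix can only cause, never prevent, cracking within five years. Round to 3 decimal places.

Let p₁ = 0.216, p₀ = 0.0728.
Under exogeneity and monotonicity, PS = (p₁ − p₀) / (1 − p₀).
PS = (0.216 − 0.0728) / (1 − 0.0728) = 0.1432 / 0.9272 ≈ 0.1544

PS ≈ 0.154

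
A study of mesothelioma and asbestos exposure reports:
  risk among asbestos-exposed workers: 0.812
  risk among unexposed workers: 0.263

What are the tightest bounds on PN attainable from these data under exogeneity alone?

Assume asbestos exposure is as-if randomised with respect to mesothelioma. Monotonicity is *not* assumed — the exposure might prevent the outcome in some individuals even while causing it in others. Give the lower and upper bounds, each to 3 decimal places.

0.676 ≤ PN ≤ 0.908

Let p₁ = 0.812, p₀ = 0.263.
Under exogeneity alone the bounds on PN are max{0,(p₁−p₀)/p₁} ≤ PN ≤ min{1,(1−p₀)/p₁}.
  lower = (p₁ − p₀)/p₁ = 0.549 / 0.812 ≈ 0.6761
  upper = min{1, (1 − p₀)/p₁} = 0.737 / 0.812 ≈ 0.9076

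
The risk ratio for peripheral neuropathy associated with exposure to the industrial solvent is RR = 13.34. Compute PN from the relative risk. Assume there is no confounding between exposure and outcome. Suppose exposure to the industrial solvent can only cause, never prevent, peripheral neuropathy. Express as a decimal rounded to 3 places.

PN ≈ 0.925

Under exogeneity and monotonicity, PN = (RR − 1) / RR = 1 − 1/RR.
PN = (13.34 − 1) / 13.34 = 12.34 / 13.34 ≈ 0.9250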